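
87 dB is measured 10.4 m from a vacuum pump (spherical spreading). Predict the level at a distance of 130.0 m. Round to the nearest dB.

Point-source attenuation: ΔL = 20·log₁₀(r₂/r₁) = 20·log₁₀(130.0/10.4) = 21.938 dB.
L₂ = 87 − 20·log₁₀(130.0/10.4) = 87 − 21.938 = 65.06 dB.

65 dB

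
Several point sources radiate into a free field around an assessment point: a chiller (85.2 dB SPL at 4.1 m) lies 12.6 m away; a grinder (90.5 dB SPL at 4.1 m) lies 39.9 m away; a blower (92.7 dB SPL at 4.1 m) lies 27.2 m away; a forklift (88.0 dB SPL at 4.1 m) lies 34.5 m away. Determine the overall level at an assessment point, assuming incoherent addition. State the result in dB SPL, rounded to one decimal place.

79.9 dB SPL

First find each source's level at the receiver (point-source: −20·log₁₀(r/r_ref)), then combine on an intensity basis.
chiller: 85.2 − 20·log₁₀(12.6/4.1) = 85.2 − 9.75 = 75.45 dB SPL.
grinder: 90.5 − 20·log₁₀(39.9/4.1) = 90.5 − 19.76 = 70.74 dB SPL.
blower: 92.7 − 20·log₁₀(27.2/4.1) = 92.7 − 16.44 = 76.26 dB SPL.
forklift: 88.0 − 20·log₁₀(34.5/4.1) = 88.0 − 18.50 = 69.50 dB SPL.
Σ 10^(L/10) = 9.813e+07 → L_total = 10·log₁₀(9.813e+07) = 79.92 dB SPL.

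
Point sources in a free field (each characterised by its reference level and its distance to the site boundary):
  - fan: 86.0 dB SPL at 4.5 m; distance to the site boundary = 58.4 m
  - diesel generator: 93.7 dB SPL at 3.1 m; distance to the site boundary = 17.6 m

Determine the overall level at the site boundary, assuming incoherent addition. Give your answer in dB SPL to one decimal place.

First find each source's level at the receiver (point-source: −20·log₁₀(r/r_ref)), then combine on an intensity basis.
fan: 86.0 − 20·log₁₀(58.4/4.5) = 86.0 − 22.26 = 63.74 dB SPL.
diesel generator: 93.7 − 20·log₁₀(17.6/3.1) = 93.7 − 15.08 = 78.62 dB SPL.
Σ 10^(L/10) = 7.509e+07 → L_total = 10·log₁₀(7.509e+07) = 78.76 dB SPL.

78.8 dB SPL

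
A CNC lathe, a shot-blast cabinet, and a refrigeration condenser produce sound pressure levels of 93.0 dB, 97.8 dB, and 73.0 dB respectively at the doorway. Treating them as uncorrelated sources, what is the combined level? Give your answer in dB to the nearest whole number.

Incoherent sources combine by intensity addition: L_total = 10·log₁₀(Σ 10^(L_i/10)).
Σ 10^(L/10) = 10^(93.0/10) + 10^(97.8/10) + 10^(73.0/10) = 8.041e+09.
L_total = 10·log₁₀(8.041e+09) = 99.05 dB.

99 dB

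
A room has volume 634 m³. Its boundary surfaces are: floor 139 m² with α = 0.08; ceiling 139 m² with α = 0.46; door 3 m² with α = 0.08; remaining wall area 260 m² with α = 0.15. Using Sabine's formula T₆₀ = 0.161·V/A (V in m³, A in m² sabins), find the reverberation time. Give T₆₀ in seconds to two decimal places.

A = Σ Sᵢαᵢ = 139·0.08 + 139·0.46 + 3·0.08 + 260·0.15 = 114.30 m².
T₆₀ = 0.161·V/A = 0.161·634/114.30 = 0.893 s.

0.89 s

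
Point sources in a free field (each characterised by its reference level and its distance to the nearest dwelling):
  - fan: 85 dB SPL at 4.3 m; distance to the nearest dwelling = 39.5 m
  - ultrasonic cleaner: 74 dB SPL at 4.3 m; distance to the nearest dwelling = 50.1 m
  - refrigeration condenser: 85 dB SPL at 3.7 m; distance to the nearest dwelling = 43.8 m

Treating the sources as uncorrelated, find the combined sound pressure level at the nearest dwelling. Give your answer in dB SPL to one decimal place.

First find each source's level at the receiver (point-source: −20·log₁₀(r/r_ref)), then combine on an intensity basis.
fan: 85 − 20·log₁₀(39.5/4.3) = 85 − 19.26 = 65.74 dB SPL.
ultrasonic cleaner: 74 − 20·log₁₀(50.1/4.3) = 74 − 21.33 = 52.67 dB SPL.
refrigeration condenser: 85 − 20·log₁₀(43.8/3.7) = 85 − 21.47 = 63.53 dB SPL.
Σ 10^(L/10) = 6.189e+06 → L_total = 10·log₁₀(6.189e+06) = 67.92 dB SPL.

67.9 dB SPL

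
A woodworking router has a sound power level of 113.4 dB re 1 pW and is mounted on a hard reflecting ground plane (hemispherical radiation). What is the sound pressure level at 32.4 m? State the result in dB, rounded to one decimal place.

The power spreads over a hemisphere of area 2π·r², so L_p = L_w − 10·log₁₀(2π·r²).
2π·r² = 6596 m², 10·log₁₀ of that is 38.193 dB.
L_p = 113.4 − 38.193 = 75.21 dB.

75.2 dB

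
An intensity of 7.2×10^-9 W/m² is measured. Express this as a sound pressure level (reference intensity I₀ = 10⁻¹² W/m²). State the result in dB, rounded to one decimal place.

Dividing by I₀ shifts the exponent by 12: I/I₀ = 7.2×10^3.
L = 10·(0.8573 + 3) = 38.57 dB.

38.6 dB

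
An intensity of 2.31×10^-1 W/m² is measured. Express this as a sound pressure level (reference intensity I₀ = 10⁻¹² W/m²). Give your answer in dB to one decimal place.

L = 10·log₁₀(I/I₀) = 10·log₁₀(2.31×10^-1/10⁻¹²) = 10·log₁₀(2.31×10^11).
L = 10·(0.3636 + 11) = 113.64 dB.

113.6 dB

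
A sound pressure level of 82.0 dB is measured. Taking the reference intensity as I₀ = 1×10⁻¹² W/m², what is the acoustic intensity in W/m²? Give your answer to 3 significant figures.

I = I₀·10^(L/10) = 10⁻¹² × 10^(82.0/10) = 10^(-3.800).

0.000158 W/m²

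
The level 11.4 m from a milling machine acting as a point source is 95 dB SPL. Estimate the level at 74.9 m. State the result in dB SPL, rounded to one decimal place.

Point-source attenuation: ΔL = 20·log₁₀(r₂/r₁) = 20·log₁₀(74.9/11.4) = 16.352 dB.
L₂ = 95 − 20·log₁₀(74.9/11.4) = 95 − 16.352 = 78.65 dB SPL.

78.6 dB SPL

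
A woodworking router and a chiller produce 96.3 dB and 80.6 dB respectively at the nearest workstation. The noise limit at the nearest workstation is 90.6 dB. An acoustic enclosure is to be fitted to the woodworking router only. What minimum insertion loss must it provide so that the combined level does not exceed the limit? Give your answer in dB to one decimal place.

Fixed contribution from the other source: Σ 10^(L/10) = 10^(80.6/10) = 1.148e+08 (80.60 dB).
The limit corresponds to 10^(90.6/10) = 1.148e+09; subtracting the fixed part leaves 1.033e+09 for the woodworking router, i.e. 90.14 dB.
So the woodworking router must be reduced from 96.3 to 90.14 dB: IL = 6.16 dB.

6.2 dB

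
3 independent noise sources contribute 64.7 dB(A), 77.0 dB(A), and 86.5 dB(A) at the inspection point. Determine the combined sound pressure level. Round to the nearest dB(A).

Incoherent sources combine by intensity addition: L_total = 10·log₁₀(Σ 10^(L_i/10)).
Σ 10^(L/10) = 10^(64.7/10) + 10^(77.0/10) + 10^(86.5/10) = 4.998e+08.
L_total = 10·log₁₀(4.998e+08) = 86.99 dB(A).

87 dB(A)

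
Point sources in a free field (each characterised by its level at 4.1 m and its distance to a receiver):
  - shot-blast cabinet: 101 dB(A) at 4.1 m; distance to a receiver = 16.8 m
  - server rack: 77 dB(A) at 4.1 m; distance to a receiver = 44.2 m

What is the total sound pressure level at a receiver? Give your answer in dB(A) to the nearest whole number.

89 dB(A)

First find each source's level at the receiver (point-source: −20·log₁₀(r/r_ref)), then combine on an intensity basis.
shot-blast cabinet: 101 − 20·log₁₀(16.8/4.1) = 101 − 12.25 = 88.75 dB(A).
server rack: 77 − 20·log₁₀(44.2/4.1) = 77 − 20.65 = 56.35 dB(A).
Σ 10^(L/10) = 7.502e+08 → L_total = 10·log₁₀(7.502e+08) = 88.75 dB(A).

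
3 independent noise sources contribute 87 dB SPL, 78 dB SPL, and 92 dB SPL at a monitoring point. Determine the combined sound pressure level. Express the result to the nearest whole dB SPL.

For uncorrelated sources the intensities add, so convert each level to linear form, sum, and take 10·log₁₀ of the total.
Σ 10^(L/10) = 10^(87/10) + 10^(78/10) + 10^(92/10) = 2.149e+09.
L_total = 10·log₁₀(2.149e+09) = 93.32 dB SPL.

93 dB SPL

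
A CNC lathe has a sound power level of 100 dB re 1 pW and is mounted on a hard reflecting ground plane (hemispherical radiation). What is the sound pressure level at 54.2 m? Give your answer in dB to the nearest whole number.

L_p = L_w − 10·log₁₀(2π·r²) with r = 54.2 m.
2π·r² = 1.846e+04 m², 10·log₁₀ of that is 42.662 dB.
L_p = 100 − 42.662 = 57.34 dB.

57 dB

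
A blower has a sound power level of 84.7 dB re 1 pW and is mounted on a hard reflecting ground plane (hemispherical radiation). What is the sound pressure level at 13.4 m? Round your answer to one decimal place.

L_p = L_w − 10·log₁₀(2π·r²) with r = 13.4 m.
2π·r² = 1128 m², 10·log₁₀ of that is 30.524 dB.
L_p = 84.7 − 30.524 = 54.18 dB.

54.2 dB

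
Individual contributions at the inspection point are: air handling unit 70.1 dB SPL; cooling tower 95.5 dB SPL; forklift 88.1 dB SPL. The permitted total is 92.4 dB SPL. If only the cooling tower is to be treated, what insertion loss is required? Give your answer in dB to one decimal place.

The untreated sources together contribute 10^(70.1/10) + 10^(88.1/10) = 6.559e+08, i.e. 88.17 dB SPL.
The limit corresponds to 10^(92.4/10) = 1.738e+09; subtracting the fixed part leaves 1.082e+09 for the cooling tower, i.e. 90.34 dB SPL.
So the cooling tower must be reduced from 95.5 to 90.34 dB SPL: IL = 5.16 dB.

5.2 dB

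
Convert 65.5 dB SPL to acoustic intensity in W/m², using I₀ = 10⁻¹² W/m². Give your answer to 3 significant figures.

3.55e-06 W/m²

I/I₀ = 10^(65.5/10) = 3.548e+06, so I = 3.548e+06 × 10⁻¹² W/m².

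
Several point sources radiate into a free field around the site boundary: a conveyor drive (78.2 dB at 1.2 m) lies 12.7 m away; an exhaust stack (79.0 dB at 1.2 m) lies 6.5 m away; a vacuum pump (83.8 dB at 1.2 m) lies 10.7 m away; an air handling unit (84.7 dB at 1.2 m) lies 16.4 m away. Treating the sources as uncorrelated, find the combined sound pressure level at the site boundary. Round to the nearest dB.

69 dB

Apply inverse-square spreading to bring every level to the receiver, then sum 10^(L/10).
conveyor drive: 78.2 − 20·log₁₀(12.7/1.2) = 78.2 − 20.49 = 57.71 dB.
exhaust stack: 79.0 − 20·log₁₀(6.5/1.2) = 79.0 − 14.67 = 64.33 dB.
vacuum pump: 83.8 − 20·log₁₀(10.7/1.2) = 83.8 − 19.00 = 64.80 dB.
air handling unit: 84.7 − 20·log₁₀(16.4/1.2) = 84.7 − 22.71 = 61.99 dB.
Σ 10^(L/10) = 7.894e+06 → L_total = 10·log₁₀(7.894e+06) = 68.97 dB.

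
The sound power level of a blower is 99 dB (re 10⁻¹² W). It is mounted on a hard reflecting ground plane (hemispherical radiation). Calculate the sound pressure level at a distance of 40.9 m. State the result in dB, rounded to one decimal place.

58.8 dB

The power spreads over a hemisphere of area 2π·r², so L_p = L_w − 10·log₁₀(2π·r²).
2π·r² = 1.051e+04 m², 10·log₁₀ of that is 40.216 dB.
L_p = 99 − 40.216 = 58.78 dB.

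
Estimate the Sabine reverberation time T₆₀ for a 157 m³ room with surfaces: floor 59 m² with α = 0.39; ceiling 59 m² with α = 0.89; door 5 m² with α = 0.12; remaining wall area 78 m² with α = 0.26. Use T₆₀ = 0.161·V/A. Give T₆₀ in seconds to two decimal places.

0.26 s

Total absorption A = 59·0.39 + 59·0.89 + 5·0.12 + 78·0.26 = 96.40 m² sabins.
T₆₀ = 0.161·V/A = 0.161·157/96.40 = 0.262 s.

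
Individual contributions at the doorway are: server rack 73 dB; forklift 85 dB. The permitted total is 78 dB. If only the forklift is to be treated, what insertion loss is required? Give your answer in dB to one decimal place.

Fixed contribution from the other source: Σ 10^(L/10) = 10^(73/10) = 1.995e+07 (73.00 dB).
To meet 78 dB overall, the treated forklift may contribute at most 10^(78/10) − 1.995e+07 = 4.314e+07, i.e. 76.35 dB.
So the forklift must be reduced from 85 to 76.35 dB: IL = 8.65 dB.

8.7 dB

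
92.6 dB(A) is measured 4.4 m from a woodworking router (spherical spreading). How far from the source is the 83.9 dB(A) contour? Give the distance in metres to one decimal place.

For a point source L₁ − L₂ = 20·log₁₀(r₂/r₁), so r₂ = r₁·10^((L₁−L₂)/20).
r₂ = 4.4·10^((92.6−83.9)/20) = 4.4·10^(8.7/20) = 11.98 m.

12.0 m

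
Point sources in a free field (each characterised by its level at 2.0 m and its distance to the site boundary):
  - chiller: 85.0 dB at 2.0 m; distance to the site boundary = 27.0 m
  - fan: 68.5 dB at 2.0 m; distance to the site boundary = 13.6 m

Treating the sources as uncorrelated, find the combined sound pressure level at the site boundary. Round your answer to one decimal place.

62.8 dB

Apply inverse-square spreading to bring every level to the receiver, then sum 10^(L/10).
chiller: 85.0 − 20·log₁₀(27.0/2.0) = 85.0 − 22.61 = 62.39 dB.
fan: 68.5 − 20·log₁₀(13.6/2.0) = 68.5 − 16.65 = 51.85 dB.
Σ 10^(L/10) = 1.888e+06 → L_total = 10·log₁₀(1.888e+06) = 62.76 dB.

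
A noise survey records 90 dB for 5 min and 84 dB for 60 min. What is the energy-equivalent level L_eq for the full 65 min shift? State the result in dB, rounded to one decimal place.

Weight each interval's intensity by its duration and average over T = 65 min:
Σ tᵢ·10^(Lᵢ/10) = 5·10^(90/10) + 60·10^(84/10) = 2.007e+10.
L_eq = 10·log₁₀(2.007e+10/65) = 84.90 dB.

84.9 dB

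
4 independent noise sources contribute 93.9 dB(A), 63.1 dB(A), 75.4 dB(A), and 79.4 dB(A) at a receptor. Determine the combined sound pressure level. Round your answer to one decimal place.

Incoherent sources combine by intensity addition: L_total = 10·log₁₀(Σ 10^(L_i/10)).
Σ 10^(L/10) = 10^(93.9/10) + 10^(63.1/10) + 10^(75.4/10) + 10^(79.4/10) = 2.579e+09.
L_total = 10·log₁₀(2.579e+09) = 94.11 dB(A).

94.1 dB(A)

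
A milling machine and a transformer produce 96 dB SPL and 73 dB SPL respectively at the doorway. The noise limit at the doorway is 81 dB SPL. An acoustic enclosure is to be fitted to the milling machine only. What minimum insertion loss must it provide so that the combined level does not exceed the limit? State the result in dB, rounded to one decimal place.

15.7 dB

Fixed contribution from the other source: Σ 10^(L/10) = 10^(73/10) = 1.995e+07 (73.00 dB SPL).
To meet 81 dB SPL overall, the treated milling machine may contribute at most 10^(81/10) − 1.995e+07 = 1.059e+08, i.e. 80.25 dB SPL.
So the milling machine must be reduced from 96 to 80.25 dB SPL: IL = 15.75 dB.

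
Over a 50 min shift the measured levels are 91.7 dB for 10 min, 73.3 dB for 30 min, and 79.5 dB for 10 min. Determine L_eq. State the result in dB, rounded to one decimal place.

The energy average is taken in the linear domain: L_eq = 10·log₁₀[(Σ tᵢ·10^(Lᵢ/10))/T], T = 50 min.
Σ tᵢ·10^(Lᵢ/10) = 10·10^(91.7/10) + 30·10^(73.3/10) + 10·10^(79.5/10) = 1.632e+10.
L_eq = 10·log₁₀(1.632e+10/50) = 85.14 dB.

85.1 dB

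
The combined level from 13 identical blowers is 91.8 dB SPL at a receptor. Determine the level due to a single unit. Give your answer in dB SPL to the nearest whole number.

81 dB SPL

For N identical incoherent sources L_total = L₁ + 10·log₁₀ N, so L₁ = 91.8 − 10·log₁₀(13) = 91.8 − 11.139.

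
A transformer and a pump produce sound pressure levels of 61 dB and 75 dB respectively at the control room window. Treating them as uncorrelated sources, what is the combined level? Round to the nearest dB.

75 dB

For uncorrelated sources the intensities add, so convert each level to linear form, sum, and take 10·log₁₀ of the total.
Σ 10^(L/10) = 10^(61/10) + 10^(75/10) = 3.288e+07.
L_total = 10·log₁₀(3.288e+07) = 75.17 dB.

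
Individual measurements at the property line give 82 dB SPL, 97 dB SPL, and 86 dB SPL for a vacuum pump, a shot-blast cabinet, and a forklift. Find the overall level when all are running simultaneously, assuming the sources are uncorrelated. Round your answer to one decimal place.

Incoherent sources combine by intensity addition: L_total = 10·log₁₀(Σ 10^(L_i/10)).
Σ 10^(L/10) = 10^(82/10) + 10^(97/10) + 10^(86/10) = 5.568e+09.
L_total = 10·log₁₀(5.568e+09) = 97.46 dB SPL.

97.5 dB SPL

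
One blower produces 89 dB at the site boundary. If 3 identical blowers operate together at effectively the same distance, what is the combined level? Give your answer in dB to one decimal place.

93.8 dB

N identical incoherent sources raise the level by 10·log₁₀ N.
L_total = 89 + 10·log₁₀(3) = 89 + 4.771 = 93.77 dB.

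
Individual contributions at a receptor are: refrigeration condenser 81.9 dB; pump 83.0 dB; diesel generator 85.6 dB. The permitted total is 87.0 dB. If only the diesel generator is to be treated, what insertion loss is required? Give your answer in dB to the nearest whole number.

4 dB

Everything except the diesel generator sums to 10^(81.9/10) + 10^(83.0/10) = 3.544e+08 in linear terms, 85.50 dB.
The limit corresponds to 10^(87.0/10) = 5.012e+08; subtracting the fixed part leaves 1.468e+08 for the diesel generator, i.e. 81.67 dB.
Required insertion loss = 85.6 − 81.67 = 3.93 dB.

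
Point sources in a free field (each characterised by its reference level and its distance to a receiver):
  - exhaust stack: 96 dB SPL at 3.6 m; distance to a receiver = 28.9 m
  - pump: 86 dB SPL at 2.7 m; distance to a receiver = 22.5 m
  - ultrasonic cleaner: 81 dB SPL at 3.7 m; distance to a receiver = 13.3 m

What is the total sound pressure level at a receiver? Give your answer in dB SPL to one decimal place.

First find each source's level at the receiver (point-source: −20·log₁₀(r/r_ref)), then combine on an intensity basis.
exhaust stack: 96 − 20·log₁₀(28.9/3.6) = 96 − 18.09 = 77.91 dB SPL.
pump: 86 − 20·log₁₀(22.5/2.7) = 86 − 18.42 = 67.58 dB SPL.
ultrasonic cleaner: 81 − 20·log₁₀(13.3/3.7) = 81 − 11.11 = 69.89 dB SPL.
Σ 10^(L/10) = 7.725e+07 → L_total = 10·log₁₀(7.725e+07) = 78.88 dB SPL.

78.9 dB SPL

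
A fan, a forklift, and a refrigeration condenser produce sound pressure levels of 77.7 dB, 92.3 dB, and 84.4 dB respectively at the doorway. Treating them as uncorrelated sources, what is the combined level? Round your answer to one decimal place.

For uncorrelated sources the intensities add, so convert each level to linear form, sum, and take 10·log₁₀ of the total.
Σ 10^(L/10) = 10^(77.7/10) + 10^(92.3/10) + 10^(84.4/10) = 2.033e+09.
L_total = 10·log₁₀(2.033e+09) = 93.08 dB.

93.1 dB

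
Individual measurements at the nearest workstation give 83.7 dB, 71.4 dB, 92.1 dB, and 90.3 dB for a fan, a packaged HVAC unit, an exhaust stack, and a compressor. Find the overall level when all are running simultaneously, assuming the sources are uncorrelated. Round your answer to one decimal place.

94.7 dB

Incoherent sources combine by intensity addition: L_total = 10·log₁₀(Σ 10^(L_i/10)).
Σ 10^(L/10) = 10^(83.7/10) + 10^(71.4/10) + 10^(92.1/10) + 10^(90.3/10) = 2.942e+09.
L_total = 10·log₁₀(2.942e+09) = 94.69 dB.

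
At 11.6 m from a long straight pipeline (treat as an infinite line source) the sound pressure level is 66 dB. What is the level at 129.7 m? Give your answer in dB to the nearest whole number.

Cylindrical spreading from a line source gives a 10·log₁₀(r₂/r₁) drop.
L₂ = 66 − 10·log₁₀(129.7/11.6) = 66 − 10.485 = 55.52 dB.

56 dB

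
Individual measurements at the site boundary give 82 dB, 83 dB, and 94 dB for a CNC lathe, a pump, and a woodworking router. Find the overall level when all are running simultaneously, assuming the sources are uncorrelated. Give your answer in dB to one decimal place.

94.6 dB

For uncorrelated sources the intensities add, so convert each level to linear form, sum, and take 10·log₁₀ of the total.
Σ 10^(L/10) = 10^(82/10) + 10^(83/10) + 10^(94/10) = 2.870e+09.
L_total = 10·log₁₀(2.870e+09) = 94.58 dB.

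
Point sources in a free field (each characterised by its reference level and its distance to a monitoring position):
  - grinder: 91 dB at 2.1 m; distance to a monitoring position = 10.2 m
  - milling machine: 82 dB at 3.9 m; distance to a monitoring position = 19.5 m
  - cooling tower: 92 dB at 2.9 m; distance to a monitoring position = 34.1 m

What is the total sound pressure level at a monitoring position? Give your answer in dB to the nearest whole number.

First find each source's level at the receiver (point-source: −20·log₁₀(r/r_ref)), then combine on an intensity basis.
grinder: 91 − 20·log₁₀(10.2/2.1) = 91 − 13.73 = 77.27 dB.
milling machine: 82 − 20·log₁₀(19.5/3.9) = 82 − 13.98 = 68.02 dB.
cooling tower: 92 − 20·log₁₀(34.1/2.9) = 92 − 21.41 = 70.59 dB.
Σ 10^(L/10) = 7.117e+07 → L_total = 10·log₁₀(7.117e+07) = 78.52 dB.

79 dB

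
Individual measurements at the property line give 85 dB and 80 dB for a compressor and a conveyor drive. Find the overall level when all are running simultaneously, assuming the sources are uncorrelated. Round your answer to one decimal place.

For uncorrelated sources the intensities add, so convert each level to linear form, sum, and take 10·log₁₀ of the total.
Σ 10^(L/10) = 10^(85/10) + 10^(80/10) = 4.162e+08.
L_total = 10·log₁₀(4.162e+08) = 86.19 dB.

86.2 dB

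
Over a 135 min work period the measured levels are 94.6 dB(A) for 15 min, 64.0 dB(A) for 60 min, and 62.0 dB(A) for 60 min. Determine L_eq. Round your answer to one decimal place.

85.1 dB(A)

The energy average is taken in the linear domain: L_eq = 10·log₁₀[(Σ tᵢ·10^(Lᵢ/10))/T], T = 135 min.
Σ tᵢ·10^(Lᵢ/10) = 15·10^(94.6/10) + 60·10^(64.0/10) + 60·10^(62.0/10) = 4.351e+10.
L_eq = 10·log₁₀(4.351e+10/135) = 85.08 dB(A).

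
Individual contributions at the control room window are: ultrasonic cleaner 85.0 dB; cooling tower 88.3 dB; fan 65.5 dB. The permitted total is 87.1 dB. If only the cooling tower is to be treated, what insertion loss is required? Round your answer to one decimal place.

5.4 dB

Fixed contribution from the other sources: Σ 10^(L/10) = 10^(85.0/10) + 10^(65.5/10) = 3.198e+08 (85.05 dB).
The limit corresponds to 10^(87.1/10) = 5.129e+08; subtracting the fixed part leaves 1.931e+08 for the cooling tower, i.e. 82.86 dB.
Required insertion loss = 88.3 − 82.86 = 5.44 dB.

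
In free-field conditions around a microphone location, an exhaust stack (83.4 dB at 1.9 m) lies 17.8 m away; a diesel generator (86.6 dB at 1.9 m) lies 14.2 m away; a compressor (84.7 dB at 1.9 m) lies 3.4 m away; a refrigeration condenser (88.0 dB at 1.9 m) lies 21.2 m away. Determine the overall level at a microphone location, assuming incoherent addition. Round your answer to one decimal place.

80.3 dB

Propagate each source to the receiver with L = L_ref − 20·log₁₀(r/r_ref), then add intensities.
exhaust stack: 83.4 − 20·log₁₀(17.8/1.9) = 83.4 − 19.43 = 63.97 dB.
diesel generator: 86.6 − 20·log₁₀(14.2/1.9) = 86.6 − 17.47 = 69.13 dB.
compressor: 84.7 − 20·log₁₀(3.4/1.9) = 84.7 − 5.05 = 79.65 dB.
refrigeration condenser: 88.0 − 20·log₁₀(21.2/1.9) = 88.0 − 20.95 = 67.05 dB.
Σ 10^(L/10) = 1.079e+08 → L_total = 10·log₁₀(1.079e+08) = 80.33 dB.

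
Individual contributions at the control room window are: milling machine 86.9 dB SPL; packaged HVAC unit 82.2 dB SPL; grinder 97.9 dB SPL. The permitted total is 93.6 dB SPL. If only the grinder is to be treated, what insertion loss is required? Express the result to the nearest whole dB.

6 dB

Everything except the grinder sums to 10^(86.9/10) + 10^(82.2/10) = 6.557e+08 in linear terms, 88.17 dB SPL.
To meet 93.6 dB SPL overall, the treated grinder may contribute at most 10^(93.6/10) − 6.557e+08 = 1.635e+09, i.e. 92.14 dB SPL.
So the grinder must be reduced from 97.9 to 92.14 dB SPL: IL = 5.76 dB.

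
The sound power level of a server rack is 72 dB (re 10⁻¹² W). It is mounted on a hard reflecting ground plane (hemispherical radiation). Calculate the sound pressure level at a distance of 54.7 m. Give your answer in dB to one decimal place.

29.3 dB

The power spreads over a hemisphere of area 2π·r², so L_p = L_w − 10·log₁₀(2π·r²).
2π·r² = 1.88e+04 m², 10·log₁₀ of that is 42.742 dB.
L_p = 72 − 42.742 = 29.26 dB.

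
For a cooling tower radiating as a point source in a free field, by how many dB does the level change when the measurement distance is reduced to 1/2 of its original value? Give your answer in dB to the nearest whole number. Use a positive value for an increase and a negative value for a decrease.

Point-source spreading: ΔL = −20·log₁₀(r₂/r₁).
ΔL = −20·log₁₀(0.5) = +6.02 dB.

+6 dB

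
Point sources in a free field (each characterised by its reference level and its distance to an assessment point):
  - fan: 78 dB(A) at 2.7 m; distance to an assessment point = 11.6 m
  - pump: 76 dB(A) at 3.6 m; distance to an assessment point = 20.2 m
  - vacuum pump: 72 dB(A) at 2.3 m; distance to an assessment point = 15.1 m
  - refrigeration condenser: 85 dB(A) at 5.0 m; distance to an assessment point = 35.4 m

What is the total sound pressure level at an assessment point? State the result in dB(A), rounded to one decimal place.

Propagate each source to the receiver with L = L_ref − 20·log₁₀(r/r_ref), then add intensities.
fan: 78 − 20·log₁₀(11.6/2.7) = 78 − 12.66 = 65.34 dB(A).
pump: 76 − 20·log₁₀(20.2/3.6) = 76 − 14.98 = 61.02 dB(A).
vacuum pump: 72 − 20·log₁₀(15.1/2.3) = 72 − 16.34 = 55.66 dB(A).
refrigeration condenser: 85 − 20·log₁₀(35.4/5.0) = 85 − 17.00 = 68.00 dB(A).
Σ 10^(L/10) = 1.136e+07 → L_total = 10·log₁₀(1.136e+07) = 70.55 dB(A).

70.6 dB(A)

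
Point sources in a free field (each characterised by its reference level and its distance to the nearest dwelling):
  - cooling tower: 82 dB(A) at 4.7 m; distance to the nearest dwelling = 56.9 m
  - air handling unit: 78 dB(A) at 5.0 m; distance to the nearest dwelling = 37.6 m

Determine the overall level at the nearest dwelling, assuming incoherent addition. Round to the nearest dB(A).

First find each source's level at the receiver (point-source: −20·log₁₀(r/r_ref)), then combine on an intensity basis.
cooling tower: 82 − 20·log₁₀(56.9/4.7) = 82 − 21.66 = 60.34 dB(A).
air handling unit: 78 − 20·log₁₀(37.6/5.0) = 78 − 17.52 = 60.48 dB(A).
Σ 10^(L/10) = 2.197e+06 → L_total = 10·log₁₀(2.197e+06) = 63.42 dB(A).

63 dB(A)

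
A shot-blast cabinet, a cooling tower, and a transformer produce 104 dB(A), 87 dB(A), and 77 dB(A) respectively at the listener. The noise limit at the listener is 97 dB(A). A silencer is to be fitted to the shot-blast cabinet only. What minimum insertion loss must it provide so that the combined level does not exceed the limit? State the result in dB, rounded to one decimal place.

Everything except the shot-blast cabinet sums to 10^(87/10) + 10^(77/10) = 5.513e+08 in linear terms, 87.41 dB(A).
The limit corresponds to 10^(97/10) = 5.012e+09; subtracting the fixed part leaves 4.461e+09 for the shot-blast cabinet, i.e. 96.49 dB(A).
So the shot-blast cabinet must be reduced from 104 to 96.49 dB(A): IL = 7.51 dB.

7.5 dB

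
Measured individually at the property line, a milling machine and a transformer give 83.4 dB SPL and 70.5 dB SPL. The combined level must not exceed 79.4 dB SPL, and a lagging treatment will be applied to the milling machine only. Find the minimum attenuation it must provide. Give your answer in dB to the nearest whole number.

Everything except the milling machine sums to 10^(70.5/10) = 1.122e+07 in linear terms, 70.50 dB SPL.
The limit corresponds to 10^(79.4/10) = 8.710e+07; subtracting the fixed part leaves 7.588e+07 for the milling machine, i.e. 78.80 dB SPL.
So the milling machine must be reduced from 83.4 to 78.80 dB SPL: IL = 4.60 dB.

5 dB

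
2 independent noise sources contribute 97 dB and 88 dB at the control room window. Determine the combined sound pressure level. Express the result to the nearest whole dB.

98 dB

For uncorrelated sources the intensities add, so convert each level to linear form, sum, and take 10·log₁₀ of the total.
Σ 10^(L/10) = 10^(97/10) + 10^(88/10) = 5.643e+09.
L_total = 10·log₁₀(5.643e+09) = 97.51 dB.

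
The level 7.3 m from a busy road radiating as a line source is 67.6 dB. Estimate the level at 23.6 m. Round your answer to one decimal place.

For a line source, L₂ = L₁ − 10·log₁₀(r₂/r₁).
L₂ = 67.6 − 10·log₁₀(23.6/7.3) = 67.6 − 5.096 = 62.50 dB.

62.5 dB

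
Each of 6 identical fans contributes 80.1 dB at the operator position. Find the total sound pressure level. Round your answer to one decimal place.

L_total = L₁ + 10·log₁₀ N for N identical incoherent sources.
L_total = 80.1 + 10·log₁₀(6) = 80.1 + 7.782 = 87.88 dB.

87.9 dB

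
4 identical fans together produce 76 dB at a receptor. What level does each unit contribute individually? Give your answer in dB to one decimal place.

For N identical incoherent sources L_total = L₁ + 10·log₁₀ N, so L₁ = 76 − 10·log₁₀(4) = 76 − 6.021.

70.0 dB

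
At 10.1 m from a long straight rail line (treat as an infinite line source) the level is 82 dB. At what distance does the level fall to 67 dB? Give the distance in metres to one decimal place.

319.4 m

The 15.0 dB drop corresponds to a distance ratio of 10^(15.0/10) for a line source.
r₂ = 10.1·10^((82−67)/10) = 10.1·10^(15.0/10) = 319.39 m.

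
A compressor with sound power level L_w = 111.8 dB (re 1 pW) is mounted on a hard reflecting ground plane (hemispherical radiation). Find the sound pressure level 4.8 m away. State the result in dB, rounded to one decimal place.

90.2 dB

Free-field hemispherical radiation: L_p = L_w − 10·log₁₀(2π·r²), r = 4.8 m.
2π·r² = 144.8 m², 10·log₁₀ of that is 21.607 dB.
L_p = 111.8 − 21.607 = 90.19 dB.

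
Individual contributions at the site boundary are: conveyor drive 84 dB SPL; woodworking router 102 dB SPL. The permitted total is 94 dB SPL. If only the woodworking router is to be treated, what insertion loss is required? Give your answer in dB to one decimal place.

Everything except the woodworking router sums to 10^(84/10) = 2.512e+08 in linear terms, 84.00 dB SPL.
To meet 94 dB SPL overall, the treated woodworking router may contribute at most 10^(94/10) − 2.512e+08 = 2.261e+09, i.e. 93.54 dB SPL.
Required insertion loss = 102 − 93.54 = 8.46 dB.

8.5 dB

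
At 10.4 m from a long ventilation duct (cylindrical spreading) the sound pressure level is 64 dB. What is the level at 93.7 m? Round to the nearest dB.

Line-source attenuation: ΔL = 10·log₁₀(r₂/r₁) = 10·log₁₀(93.7/10.4) = 9.547 dB.
L₂ = 64 − 10·log₁₀(93.7/10.4) = 64 − 9.547 = 54.45 dB.

54 dB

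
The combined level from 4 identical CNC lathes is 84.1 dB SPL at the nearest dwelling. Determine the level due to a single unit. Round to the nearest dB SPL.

For N identical incoherent sources L_total = L₁ + 10·log₁₀ N, so L₁ = 84.1 − 10·log₁₀(4) = 84.1 − 6.021.

78 dB SPL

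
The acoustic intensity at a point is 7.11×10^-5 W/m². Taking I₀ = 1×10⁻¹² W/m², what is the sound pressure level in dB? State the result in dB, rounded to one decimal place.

78.5 dB

L = 10·log₁₀(I/I₀) = 10·log₁₀(7.11×10^-5/10⁻¹²) = 10·log₁₀(7.11×10^7).
L = 10·(0.8519 + 7) = 78.52 dB.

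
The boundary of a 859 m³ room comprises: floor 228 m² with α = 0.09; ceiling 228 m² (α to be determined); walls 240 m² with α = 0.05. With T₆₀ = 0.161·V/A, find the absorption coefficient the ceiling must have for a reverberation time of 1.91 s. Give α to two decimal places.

0.17

A = 0.161·V/T₆₀ = 0.161·859/1.91 = 72.41 m² sabins.
Absorption from the other surfaces = 228·0.09 + 240·0.05 = 32.52 m², so the ceiling must supply 39.89 m² over 228 m².
α = 39.89/228 = 0.175.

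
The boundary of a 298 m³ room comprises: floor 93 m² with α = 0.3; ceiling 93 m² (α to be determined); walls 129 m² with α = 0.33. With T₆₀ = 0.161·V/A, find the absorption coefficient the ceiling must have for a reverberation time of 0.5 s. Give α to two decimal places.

0.27

A = 0.161·V/T₆₀ = 0.161·298/0.5 = 95.96 m² sabins.
Absorption from the other surfaces = 93·0.3 + 129·0.33 = 70.47 m², so the ceiling must supply 25.49 m² over 93 m².
α = 25.49/93 = 0.274.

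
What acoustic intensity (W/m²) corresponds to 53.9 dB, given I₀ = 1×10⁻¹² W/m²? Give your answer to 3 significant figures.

2.45e-07 W/m²

I/I₀ = 10^(53.9/10) = 2.455e+05, so I = 2.455e+05 × 10⁻¹² W/m².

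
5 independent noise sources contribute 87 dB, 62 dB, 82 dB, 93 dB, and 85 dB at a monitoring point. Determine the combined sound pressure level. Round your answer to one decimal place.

94.7 dB

Incoherent sources combine by intensity addition: L_total = 10·log₁₀(Σ 10^(L_i/10)).
Σ 10^(L/10) = 10^(87/10) + 10^(62/10) + 10^(82/10) + 10^(93/10) + 10^(85/10) = 2.973e+09.
L_total = 10·log₁₀(2.973e+09) = 94.73 dB.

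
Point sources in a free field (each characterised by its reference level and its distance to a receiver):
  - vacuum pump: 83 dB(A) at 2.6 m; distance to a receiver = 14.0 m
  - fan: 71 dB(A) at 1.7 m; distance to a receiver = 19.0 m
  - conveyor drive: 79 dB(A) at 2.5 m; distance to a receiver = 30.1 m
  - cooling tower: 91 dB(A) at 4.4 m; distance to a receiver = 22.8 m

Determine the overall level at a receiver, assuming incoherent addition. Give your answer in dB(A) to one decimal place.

First find each source's level at the receiver (point-source: −20·log₁₀(r/r_ref)), then combine on an intensity basis.
vacuum pump: 83 − 20·log₁₀(14.0/2.6) = 83 − 14.62 = 68.38 dB(A).
fan: 71 − 20·log₁₀(19.0/1.7) = 71 − 20.97 = 50.03 dB(A).
conveyor drive: 79 − 20·log₁₀(30.1/2.5) = 79 − 21.61 = 57.39 dB(A).
cooling tower: 91 − 20·log₁₀(22.8/4.4) = 91 − 14.29 = 76.71 dB(A).
Σ 10^(L/10) = 5.442e+07 → L_total = 10·log₁₀(5.442e+07) = 77.36 dB(A).

77.4 dB(A)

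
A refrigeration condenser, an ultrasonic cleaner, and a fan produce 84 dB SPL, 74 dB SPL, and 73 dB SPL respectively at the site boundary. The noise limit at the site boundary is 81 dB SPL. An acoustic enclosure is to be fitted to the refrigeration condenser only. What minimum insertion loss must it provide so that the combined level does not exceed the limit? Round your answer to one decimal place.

4.9 dB

Everything except the refrigeration condenser sums to 10^(74/10) + 10^(73/10) = 4.507e+07 in linear terms, 76.54 dB SPL.
To meet 81 dB SPL overall, the treated refrigeration condenser may contribute at most 10^(81/10) − 4.507e+07 = 8.082e+07, i.e. 79.08 dB SPL.
Required insertion loss = 84 − 79.08 = 4.92 dB.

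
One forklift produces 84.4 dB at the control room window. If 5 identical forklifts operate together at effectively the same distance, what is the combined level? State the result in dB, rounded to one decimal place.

91.4 dB

L_total = L₁ + 10·log₁₀ N for N identical incoherent sources.
L_total = 84.4 + 10·log₁₀(5) = 84.4 + 6.990 = 91.39 dB.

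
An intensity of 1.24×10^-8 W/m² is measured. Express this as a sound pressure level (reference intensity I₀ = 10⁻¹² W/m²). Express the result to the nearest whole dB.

L = 10·log₁₀(I/I₀) = 10·log₁₀(1.24×10^-8/10⁻¹²) = 10·log₁₀(1.24×10^4).
L = 10·(0.0934 + 4) = 40.93 dB.

41 dB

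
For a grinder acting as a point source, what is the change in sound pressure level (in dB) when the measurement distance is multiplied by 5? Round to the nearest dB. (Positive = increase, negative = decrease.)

-14 dB

With spherical spreading the level changes by −20·log₁₀(r₂/r₁).
ΔL = −20·log₁₀(5) = -13.98 dB.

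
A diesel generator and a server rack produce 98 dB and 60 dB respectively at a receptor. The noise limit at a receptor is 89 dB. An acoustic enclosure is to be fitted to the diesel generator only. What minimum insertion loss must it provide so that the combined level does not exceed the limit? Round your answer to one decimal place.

Everything except the diesel generator sums to 10^(60/10) = 1.000e+06 in linear terms, 60.00 dB.
The limit corresponds to 10^(89/10) = 7.943e+08; subtracting the fixed part leaves 7.933e+08 for the diesel generator, i.e. 88.99 dB.
Required insertion loss = 98 − 88.99 = 9.01 dB.

9.0 dB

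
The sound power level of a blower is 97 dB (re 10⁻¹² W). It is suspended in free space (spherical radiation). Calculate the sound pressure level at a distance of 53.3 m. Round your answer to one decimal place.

The power spreads over a sphere of area 4π·r², so L_p = L_w − 10·log₁₀(4π·r²).
4π·r² = 3.57e+04 m², 10·log₁₀ of that is 45.527 dB.
L_p = 97 − 45.527 = 51.47 dB.

51.5 dB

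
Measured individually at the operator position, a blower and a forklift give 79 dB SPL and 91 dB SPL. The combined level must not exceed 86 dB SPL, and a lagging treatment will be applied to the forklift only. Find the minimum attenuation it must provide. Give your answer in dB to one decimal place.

Fixed contribution from the other source: Σ 10^(L/10) = 10^(79/10) = 7.943e+07 (79.00 dB SPL).
To meet 86 dB SPL overall, the treated forklift may contribute at most 10^(86/10) − 7.943e+07 = 3.187e+08, i.e. 85.03 dB SPL.
Required insertion loss = 91 − 85.03 = 5.97 dB.

6.0 dB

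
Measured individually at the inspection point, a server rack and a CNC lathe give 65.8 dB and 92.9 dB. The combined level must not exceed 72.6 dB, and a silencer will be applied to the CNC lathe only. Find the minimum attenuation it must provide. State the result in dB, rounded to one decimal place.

21.3 dB

The untreated sources together contribute 10^(65.8/10) = 3.802e+06, i.e. 65.80 dB.
To meet 72.6 dB overall, the treated CNC lathe may contribute at most 10^(72.6/10) − 3.802e+06 = 1.440e+07, i.e. 71.58 dB.
Required insertion loss = 92.9 − 71.58 = 21.32 dB.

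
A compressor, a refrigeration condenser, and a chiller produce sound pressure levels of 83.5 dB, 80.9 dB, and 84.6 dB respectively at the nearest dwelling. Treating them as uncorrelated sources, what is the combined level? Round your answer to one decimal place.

88.0 dB

For uncorrelated sources the intensities add, so convert each level to linear form, sum, and take 10·log₁₀ of the total.
Σ 10^(L/10) = 10^(83.5/10) + 10^(80.9/10) + 10^(84.6/10) = 6.353e+08.
L_total = 10·log₁₀(6.353e+08) = 88.03 dB.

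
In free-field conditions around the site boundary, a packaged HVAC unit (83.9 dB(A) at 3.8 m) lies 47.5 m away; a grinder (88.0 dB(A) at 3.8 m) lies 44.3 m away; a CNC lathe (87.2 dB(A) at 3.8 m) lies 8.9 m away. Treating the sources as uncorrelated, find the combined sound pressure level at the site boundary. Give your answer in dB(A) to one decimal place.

80.1 dB(A)

First find each source's level at the receiver (point-source: −20·log₁₀(r/r_ref)), then combine on an intensity basis.
packaged HVAC unit: 83.9 − 20·log₁₀(47.5/3.8) = 83.9 − 21.94 = 61.96 dB(A).
grinder: 88.0 − 20·log₁₀(44.3/3.8) = 88.0 − 21.33 = 66.67 dB(A).
CNC lathe: 87.2 − 20·log₁₀(8.9/3.8) = 87.2 − 7.39 = 79.81 dB(A).
Σ 10^(L/10) = 1.019e+08 → L_total = 10·log₁₀(1.019e+08) = 80.08 dB(A).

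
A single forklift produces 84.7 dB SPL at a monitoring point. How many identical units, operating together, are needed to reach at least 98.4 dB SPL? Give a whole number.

N identical sources give L₁ + 10·log₁₀ N, so require 10·log₁₀ N ≥ 98.4 − 84.7 = 13.7 dB.
N ≥ 10^(13.7/10) = 23.442, so N = 24.

24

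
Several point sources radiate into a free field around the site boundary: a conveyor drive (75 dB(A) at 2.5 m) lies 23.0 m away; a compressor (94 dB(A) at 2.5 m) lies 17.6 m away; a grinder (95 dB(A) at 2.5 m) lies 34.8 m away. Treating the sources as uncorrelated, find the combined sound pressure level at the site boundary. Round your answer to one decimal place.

Apply inverse-square spreading to bring every level to the receiver, then sum 10^(L/10).
conveyor drive: 75 − 20·log₁₀(23.0/2.5) = 75 − 19.28 = 55.72 dB(A).
compressor: 94 − 20·log₁₀(17.6/2.5) = 94 − 16.95 = 77.05 dB(A).
grinder: 95 − 20·log₁₀(34.8/2.5) = 95 − 22.87 = 72.13 dB(A).
Σ 10^(L/10) = 6.738e+07 → L_total = 10·log₁₀(6.738e+07) = 78.29 dB(A).

78.3 dB(A)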